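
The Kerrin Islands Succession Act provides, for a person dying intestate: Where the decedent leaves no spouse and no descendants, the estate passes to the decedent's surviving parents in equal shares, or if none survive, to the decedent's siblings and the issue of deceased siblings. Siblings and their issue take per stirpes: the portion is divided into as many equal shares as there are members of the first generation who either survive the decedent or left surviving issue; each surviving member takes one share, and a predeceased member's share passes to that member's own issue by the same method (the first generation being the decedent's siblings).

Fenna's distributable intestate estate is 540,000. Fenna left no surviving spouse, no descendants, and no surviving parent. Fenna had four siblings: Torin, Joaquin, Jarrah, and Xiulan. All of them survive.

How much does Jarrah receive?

The entire 540,000 passes to the siblings and their issue.
That amount (540,000) is divided into 4 shares of 135,000: Torin, Joaquin, Jarrah, and Xiulan each take 135,000.

Jarrah receives 135,000.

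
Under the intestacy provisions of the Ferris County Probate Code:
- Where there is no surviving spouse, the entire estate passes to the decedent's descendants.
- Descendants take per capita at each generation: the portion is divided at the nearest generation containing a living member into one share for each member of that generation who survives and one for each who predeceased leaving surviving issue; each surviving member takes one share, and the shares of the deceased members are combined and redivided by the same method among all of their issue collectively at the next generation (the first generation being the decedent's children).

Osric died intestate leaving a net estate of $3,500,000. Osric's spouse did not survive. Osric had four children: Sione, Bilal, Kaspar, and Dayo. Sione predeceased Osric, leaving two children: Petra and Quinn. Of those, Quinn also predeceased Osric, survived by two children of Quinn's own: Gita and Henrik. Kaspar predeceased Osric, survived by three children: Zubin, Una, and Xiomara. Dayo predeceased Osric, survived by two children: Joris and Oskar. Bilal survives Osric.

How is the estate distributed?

The entire $3,500,000 passes to the descendants.
That amount ($3,500,000) is divided at the children's generation into 4 shares of $875,000. Bilal takes $875,000. The 3 shares of the deceased (Sione, Kaspar, and Dayo) are combined into a pool of $2,625,000.
That pool ($2,625,000) is divided at the grandchildren's generation into 7 shares of $375,000. Petra, Zubin, Una, Xiomara, Joris, and Oskar each take $375,000. The remaining share for the deceased Quinn ($375,000) is carried to the next generation.
That pool ($375,000) is divided at the great-grandchildren's generation equally among Gita and Henrik: $187,500 each.

Petra: $375,000; Gita: $187,500; Henrik: $187,500; Bilal: $875,000; Zubin: $375,000; Una: $375,000; Xiomara: $375,000; Joris: $375,000; Oskar: $375,000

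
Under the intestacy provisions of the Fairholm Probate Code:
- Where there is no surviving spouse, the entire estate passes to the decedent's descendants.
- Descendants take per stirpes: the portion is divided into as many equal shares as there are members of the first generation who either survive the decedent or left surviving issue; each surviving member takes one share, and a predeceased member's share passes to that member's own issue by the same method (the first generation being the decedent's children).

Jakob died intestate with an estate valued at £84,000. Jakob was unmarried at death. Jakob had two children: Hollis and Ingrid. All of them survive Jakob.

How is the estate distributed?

Hollis: £42,000; Ingrid: £42,000

The entire £84,000 passes to the descendants.
That amount (£84,000) is divided into 2 shares of £42,000: Hollis and Ingrid each take £42,000.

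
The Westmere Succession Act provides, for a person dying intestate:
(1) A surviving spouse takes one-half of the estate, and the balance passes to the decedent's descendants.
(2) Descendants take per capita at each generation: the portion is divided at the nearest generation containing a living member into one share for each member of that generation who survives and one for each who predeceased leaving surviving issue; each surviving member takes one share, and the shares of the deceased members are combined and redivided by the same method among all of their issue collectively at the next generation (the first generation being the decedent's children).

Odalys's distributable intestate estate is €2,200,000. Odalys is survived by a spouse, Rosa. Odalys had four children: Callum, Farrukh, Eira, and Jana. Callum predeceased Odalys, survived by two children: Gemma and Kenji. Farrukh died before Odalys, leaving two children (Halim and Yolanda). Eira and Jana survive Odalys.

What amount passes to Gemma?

Rosa takes one-half of €2,200,000 = €1,100,000. The remaining €1,100,000 passes to the descendants.
The descendants' portion (€1,100,000) is divided at the children's generation into 4 shares of €275,000. Eira and Jana each take €275,000. The 2 shares of the deceased (Callum and Farrukh) are combined into a pool of €550,000.
That pool (€550,000) is divided at the grandchildren's generation equally among Gemma, Kenji, Halim, and Yolanda: €137,500 each.

Gemma receives €137,500.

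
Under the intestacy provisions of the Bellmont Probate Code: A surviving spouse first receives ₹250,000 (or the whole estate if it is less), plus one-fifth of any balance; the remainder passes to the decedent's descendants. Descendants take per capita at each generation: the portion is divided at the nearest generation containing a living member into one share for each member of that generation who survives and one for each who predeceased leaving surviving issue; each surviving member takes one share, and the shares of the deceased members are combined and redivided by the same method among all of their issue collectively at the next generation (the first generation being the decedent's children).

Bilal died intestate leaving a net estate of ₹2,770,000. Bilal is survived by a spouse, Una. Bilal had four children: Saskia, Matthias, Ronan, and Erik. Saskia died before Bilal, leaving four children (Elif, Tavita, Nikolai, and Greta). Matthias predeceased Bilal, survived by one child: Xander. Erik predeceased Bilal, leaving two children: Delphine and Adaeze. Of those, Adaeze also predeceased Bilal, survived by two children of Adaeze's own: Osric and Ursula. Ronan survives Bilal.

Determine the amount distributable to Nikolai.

Nikolai receives ₹216,000.

Una first takes ₹250,000, leaving a balance of ₹2,520,000. Una then takes one-fifth of the balance (₹504,000), for a total of ₹754,000. The remaining ₹2,016,000 passes to the descendants.
The descendants' portion (₹2,016,000) is divided at the children's generation into 4 shares of ₹504,000. Ronan takes ₹504,000. The 3 shares of the deceased (Saskia, Matthias, and Erik) are combined into a pool of ₹1,512,000.
That pool (₹1,512,000) is divided at the grandchildren's generation into 7 shares of ₹216,000. Elif, Tavita, Nikolai, Greta, Xander, and Delphine each take ₹216,000. The remaining share for the deceased Adaeze (₹216,000) is carried to the next generation.
That pool (₹216,000) is divided at the great-grandchildren's generation equally among Osric and Ursula: ₹108,000 each.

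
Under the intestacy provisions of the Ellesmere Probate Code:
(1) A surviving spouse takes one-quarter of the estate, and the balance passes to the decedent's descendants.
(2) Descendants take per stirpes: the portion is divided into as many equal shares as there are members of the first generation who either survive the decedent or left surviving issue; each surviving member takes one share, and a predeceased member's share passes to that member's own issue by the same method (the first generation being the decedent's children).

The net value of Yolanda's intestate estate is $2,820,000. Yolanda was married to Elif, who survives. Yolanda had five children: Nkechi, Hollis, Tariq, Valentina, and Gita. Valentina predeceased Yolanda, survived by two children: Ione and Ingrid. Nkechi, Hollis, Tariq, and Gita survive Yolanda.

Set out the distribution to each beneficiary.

Elif: $705,000; Nkechi: $423,000; Hollis: $423,000; Tariq: $423,000; Ione: $211,500; Ingrid: $211,500; Gita: $423,000

Elif takes one-quarter of $2,820,000 = $705,000. The remaining $2,115,000 passes to the descendants.
The descendants' portion ($2,115,000) is divided into 5 shares of $423,000: Nkechi, Hollis, Tariq, and Gita each take $423,000; Valentina's $423,000 share passes to Valentina's issue.
Valentina's share ($423,000) is divided into 2 shares of $211,500: Ione and Ingrid each take $211,500.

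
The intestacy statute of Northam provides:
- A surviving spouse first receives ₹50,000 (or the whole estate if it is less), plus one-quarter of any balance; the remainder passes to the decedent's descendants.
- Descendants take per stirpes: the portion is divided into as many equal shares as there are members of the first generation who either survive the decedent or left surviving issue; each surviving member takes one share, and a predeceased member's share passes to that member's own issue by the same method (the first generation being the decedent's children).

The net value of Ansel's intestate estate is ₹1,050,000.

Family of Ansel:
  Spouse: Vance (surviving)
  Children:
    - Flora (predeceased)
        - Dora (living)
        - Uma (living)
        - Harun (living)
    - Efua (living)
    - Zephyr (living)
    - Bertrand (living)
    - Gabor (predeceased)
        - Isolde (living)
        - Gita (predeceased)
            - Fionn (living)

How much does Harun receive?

Vance first takes ₹50,000, leaving a balance of ₹1,000,000. Vance then takes one-quarter of the balance (₹250,000), for a total of ₹300,000. The remaining ₹750,000 passes to the descendants.
The descendants' portion (₹750,000) is divided into 5 shares of ₹150,000: Efua, Zephyr, and Bertrand each take ₹150,000; Flora's ₹150,000 share passes to Flora's issue; Gabor's ₹150,000 share passes to Gabor's issue.
Flora's share (₹150,000) is divided into 3 shares of ₹50,000: Dora, Uma, and Harun each take ₹50,000.
Gabor's share (₹150,000) is divided into 2 shares of ₹75,000: Isolde takes ₹75,000; Gita's ₹75,000 share passes to Gita's issue.
Gita's share (₹75,000) passes entirely to Fionn.

Harun receives ₹50,000.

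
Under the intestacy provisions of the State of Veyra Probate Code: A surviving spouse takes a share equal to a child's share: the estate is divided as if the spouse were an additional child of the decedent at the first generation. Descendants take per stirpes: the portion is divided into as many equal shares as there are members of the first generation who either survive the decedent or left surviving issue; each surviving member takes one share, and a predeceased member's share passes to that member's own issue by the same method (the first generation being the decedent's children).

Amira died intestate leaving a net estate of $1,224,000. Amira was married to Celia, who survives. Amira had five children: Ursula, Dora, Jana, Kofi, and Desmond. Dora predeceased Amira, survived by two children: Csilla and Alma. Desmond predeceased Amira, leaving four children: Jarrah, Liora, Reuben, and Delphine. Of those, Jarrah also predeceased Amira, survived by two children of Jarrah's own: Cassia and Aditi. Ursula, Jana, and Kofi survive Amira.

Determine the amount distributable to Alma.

Alma receives $102,000.

The spouse counts as an additional share at the children's level, so there are 6 primary shares of $204,000. Celia takes one such share ($204,000).
The children's combined portion ($1,020,000) is divided into 5 shares of $204,000: Ursula, Jana, and Kofi each take $204,000; Dora's $204,000 share passes to Dora's issue; Desmond's $204,000 share passes to Desmond's issue.
Dora's share ($204,000) is divided into 2 shares of $102,000: Csilla and Alma each take $102,000.
Desmond's share ($204,000) is divided into 4 shares of $51,000: Liora, Reuben, and Delphine each take $51,000; Jarrah's $51,000 share passes to Jarrah's issue.
Jarrah's share ($51,000) is divided into 2 shares of $25,500: Cassia and Aditi each take $25,500.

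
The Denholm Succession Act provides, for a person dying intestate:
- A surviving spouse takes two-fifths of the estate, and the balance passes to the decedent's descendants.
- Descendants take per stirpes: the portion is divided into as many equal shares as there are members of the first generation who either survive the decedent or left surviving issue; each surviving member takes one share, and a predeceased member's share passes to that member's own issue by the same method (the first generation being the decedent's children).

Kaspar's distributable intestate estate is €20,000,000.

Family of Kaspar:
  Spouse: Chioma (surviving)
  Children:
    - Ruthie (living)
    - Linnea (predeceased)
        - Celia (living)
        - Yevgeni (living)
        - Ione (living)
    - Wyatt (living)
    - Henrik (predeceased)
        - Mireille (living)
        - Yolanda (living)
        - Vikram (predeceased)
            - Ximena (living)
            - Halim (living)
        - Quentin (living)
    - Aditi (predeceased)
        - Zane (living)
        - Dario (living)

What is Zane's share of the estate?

Zane receives €1,200,000.

Chioma takes two-fifths of €20,000,000 = €8,000,000. The remaining €12,000,000 passes to the descendants.
The descendants' portion (€12,000,000) is divided into 5 shares of €2,400,000: Ruthie and Wyatt each take €2,400,000; Linnea's €2,400,000 share passes to Linnea's issue; Henrik's €2,400,000 share passes to Henrik's issue; Aditi's €2,400,000 share passes to Aditi's issue.
Linnea's share (€2,400,000) is divided into 3 shares of €800,000: Celia, Yevgeni, and Ione each take €800,000.
Henrik's share (€2,400,000) is divided into 4 shares of €600,000: Mireille, Yolanda, and Quentin each take €600,000; Vikram's €600,000 share passes to Vikram's issue.
Vikram's share (€600,000) is divided into 2 shares of €300,000: Ximena and Halim each take €300,000.
Aditi's share (€2,400,000) is divided into 2 shares of €1,200,000: Zane and Dario each take €1,200,000.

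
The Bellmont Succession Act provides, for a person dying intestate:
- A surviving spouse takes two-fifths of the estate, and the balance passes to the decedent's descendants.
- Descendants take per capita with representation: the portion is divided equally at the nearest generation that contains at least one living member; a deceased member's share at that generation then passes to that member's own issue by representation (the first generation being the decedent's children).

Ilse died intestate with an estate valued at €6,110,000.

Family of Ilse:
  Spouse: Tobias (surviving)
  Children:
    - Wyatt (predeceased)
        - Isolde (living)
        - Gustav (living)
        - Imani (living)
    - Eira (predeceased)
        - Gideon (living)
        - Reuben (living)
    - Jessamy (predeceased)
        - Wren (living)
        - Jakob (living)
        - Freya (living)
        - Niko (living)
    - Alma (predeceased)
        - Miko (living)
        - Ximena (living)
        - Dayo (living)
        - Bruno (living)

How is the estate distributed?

Tobias: €2,444,000; Isolde: €282,000; Gustav: €282,000; Imani: €282,000; Gideon: €282,000; Reuben: €282,000; Wren: €282,000; Jakob: €282,000; Freya: €282,000; Niko: €282,000; Miko: €282,000; Ximena: €282,000; Dayo: €282,000; Bruno: €282,000

Tobias takes two-fifths of €6,110,000 = €2,444,000. The remaining €3,666,000 passes to the descendants.
No child survives, so the initial division is made at the grandchildren's generation.
The descendants' portion (€3,666,000) is divided into 13 shares of €282,000: Isolde, Gustav, Imani, Gideon, Reuben, Wren, Jakob, Freya, Niko, Miko, Ximena, Dayo, and Bruno each take €282,000.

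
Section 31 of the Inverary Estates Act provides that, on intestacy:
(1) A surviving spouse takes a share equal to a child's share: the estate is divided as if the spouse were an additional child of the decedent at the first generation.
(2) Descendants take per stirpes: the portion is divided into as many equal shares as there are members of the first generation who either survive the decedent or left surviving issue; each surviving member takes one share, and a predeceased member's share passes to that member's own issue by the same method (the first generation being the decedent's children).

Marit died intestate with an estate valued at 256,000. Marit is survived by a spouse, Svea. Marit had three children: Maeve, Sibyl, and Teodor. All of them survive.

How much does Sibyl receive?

The spouse counts as an additional share at the children's level, so there are 4 primary shares of 64,000. Svea takes one such share (64,000).
The children's combined portion (192,000) is divided into 3 shares of 64,000: Maeve, Sibyl, and Teodor each take 64,000.

Sibyl receives 64,000.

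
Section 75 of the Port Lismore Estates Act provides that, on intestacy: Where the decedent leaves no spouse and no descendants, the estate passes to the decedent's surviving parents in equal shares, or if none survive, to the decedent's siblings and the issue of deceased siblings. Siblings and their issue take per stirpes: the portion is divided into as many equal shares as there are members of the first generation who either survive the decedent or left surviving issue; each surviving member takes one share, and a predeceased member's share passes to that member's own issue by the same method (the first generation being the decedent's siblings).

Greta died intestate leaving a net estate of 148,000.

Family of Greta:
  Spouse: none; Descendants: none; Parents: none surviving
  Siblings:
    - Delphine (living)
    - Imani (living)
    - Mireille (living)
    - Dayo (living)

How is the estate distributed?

Delphine: 37,000; Imani: 37,000; Mireille: 37,000; Dayo: 37,000

The entire 148,000 passes to the siblings and their issue.
That amount (148,000) is divided into 4 shares of 37,000: Delphine, Imani, Mireille, and Dayo each take 37,000.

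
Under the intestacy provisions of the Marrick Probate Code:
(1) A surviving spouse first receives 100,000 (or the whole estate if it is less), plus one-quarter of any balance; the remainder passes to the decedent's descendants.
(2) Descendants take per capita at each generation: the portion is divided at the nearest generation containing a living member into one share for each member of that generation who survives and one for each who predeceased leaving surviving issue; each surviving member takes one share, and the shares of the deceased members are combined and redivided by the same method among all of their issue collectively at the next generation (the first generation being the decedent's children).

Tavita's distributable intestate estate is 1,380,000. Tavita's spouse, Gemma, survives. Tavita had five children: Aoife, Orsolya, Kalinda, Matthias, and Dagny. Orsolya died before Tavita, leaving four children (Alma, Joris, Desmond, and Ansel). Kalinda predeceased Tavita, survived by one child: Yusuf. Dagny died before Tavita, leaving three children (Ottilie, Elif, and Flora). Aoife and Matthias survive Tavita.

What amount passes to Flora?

Flora receives 72,000.

Gemma first takes 100,000, leaving a balance of 1,280,000. Gemma then takes one-quarter of the balance (320,000), for a total of 420,000. The remaining 960,000 passes to the descendants.
The descendants' portion (960,000) is divided at the children's generation into 5 shares of 192,000. Aoife and Matthias each take 192,000. The 3 shares of the deceased (Orsolya, Kalinda, and Dagny) are combined into a pool of 576,000.
That pool (576,000) is divided at the grandchildren's generation equally among Alma, Joris, Desmond, Ansel, Yusuf, Ottilie, Elif, and Flora: 72,000 each.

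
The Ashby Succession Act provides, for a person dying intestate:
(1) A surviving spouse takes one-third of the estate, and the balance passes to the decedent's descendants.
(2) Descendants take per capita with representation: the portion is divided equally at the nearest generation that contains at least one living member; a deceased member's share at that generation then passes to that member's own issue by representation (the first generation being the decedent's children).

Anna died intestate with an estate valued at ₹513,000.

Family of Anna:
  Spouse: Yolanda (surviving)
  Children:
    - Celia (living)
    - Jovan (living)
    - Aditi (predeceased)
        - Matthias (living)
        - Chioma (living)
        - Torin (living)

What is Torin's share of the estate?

Torin receives ₹38,000.

Yolanda takes one-third of ₹513,000 = ₹171,000. The remaining ₹342,000 passes to the descendants.
The descendants' portion (₹342,000) is divided into 3 shares of ₹114,000: Celia and Jovan each take ₹114,000; Aditi's ₹114,000 share passes to Aditi's issue.
Aditi's share (₹114,000) is divided into 3 shares of ₹38,000: Matthias, Chioma, and Torin each take ₹38,000.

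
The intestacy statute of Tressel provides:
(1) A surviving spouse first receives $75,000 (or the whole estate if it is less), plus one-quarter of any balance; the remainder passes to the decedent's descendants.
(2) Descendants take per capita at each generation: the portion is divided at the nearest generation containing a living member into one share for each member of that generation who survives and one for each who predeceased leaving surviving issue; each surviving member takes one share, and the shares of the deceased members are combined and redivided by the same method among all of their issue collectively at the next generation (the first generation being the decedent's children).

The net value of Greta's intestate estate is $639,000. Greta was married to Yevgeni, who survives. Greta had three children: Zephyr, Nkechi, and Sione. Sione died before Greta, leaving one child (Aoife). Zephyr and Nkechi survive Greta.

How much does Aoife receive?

Yevgeni first takes $75,000, leaving a balance of $564,000. Yevgeni then takes one-quarter of the balance ($141,000), for a total of $216,000. The remaining $423,000 passes to the descendants.
The descendants' portion ($423,000) is divided at the children's generation into 3 shares of $141,000. Zephyr and Nkechi each take $141,000. The remaining share for the deceased Sione ($141,000) is carried to the next generation.
That pool ($141,000) passes entirely to Aoife, the sole taker at the grandchildren's generation.

Aoife receives $141,000.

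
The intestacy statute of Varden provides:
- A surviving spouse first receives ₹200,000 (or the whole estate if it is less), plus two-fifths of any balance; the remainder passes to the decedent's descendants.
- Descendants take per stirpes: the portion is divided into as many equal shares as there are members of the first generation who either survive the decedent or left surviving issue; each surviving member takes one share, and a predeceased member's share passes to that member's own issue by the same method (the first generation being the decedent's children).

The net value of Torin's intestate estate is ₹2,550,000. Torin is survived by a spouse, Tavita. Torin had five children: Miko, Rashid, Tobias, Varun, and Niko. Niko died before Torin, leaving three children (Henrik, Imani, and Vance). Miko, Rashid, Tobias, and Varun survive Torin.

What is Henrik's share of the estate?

Henrik receives ₹94,000.

Tavita first takes ₹200,000, leaving a balance of ₹2,350,000. Tavita then takes two-fifths of the balance (₹940,000), for a total of ₹1,140,000. The remaining ₹1,410,000 passes to the descendants.
The descendants' portion (₹1,410,000) is divided into 5 shares of ₹282,000: Miko, Rashid, Tobias, and Varun each take ₹282,000; Niko's ₹282,000 share passes to Niko's issue.
Niko's share (₹282,000) is divided into 3 shares of ₹94,000: Henrik, Imani, and Vance each take ₹94,000.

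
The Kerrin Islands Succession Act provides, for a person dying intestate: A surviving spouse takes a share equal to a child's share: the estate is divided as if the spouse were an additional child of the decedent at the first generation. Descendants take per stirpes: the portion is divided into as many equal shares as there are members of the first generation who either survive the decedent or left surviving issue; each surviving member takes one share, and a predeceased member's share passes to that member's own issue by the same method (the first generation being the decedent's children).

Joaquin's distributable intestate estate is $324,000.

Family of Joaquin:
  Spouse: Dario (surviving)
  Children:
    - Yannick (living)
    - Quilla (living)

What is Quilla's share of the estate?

The spouse counts as an additional share at the children's level, so there are 3 primary shares of $108,000. Dario takes one such share ($108,000).
The children's combined portion ($216,000) is divided into 2 shares of $108,000: Yannick and Quilla each take $108,000.

Quilla receives $108,000.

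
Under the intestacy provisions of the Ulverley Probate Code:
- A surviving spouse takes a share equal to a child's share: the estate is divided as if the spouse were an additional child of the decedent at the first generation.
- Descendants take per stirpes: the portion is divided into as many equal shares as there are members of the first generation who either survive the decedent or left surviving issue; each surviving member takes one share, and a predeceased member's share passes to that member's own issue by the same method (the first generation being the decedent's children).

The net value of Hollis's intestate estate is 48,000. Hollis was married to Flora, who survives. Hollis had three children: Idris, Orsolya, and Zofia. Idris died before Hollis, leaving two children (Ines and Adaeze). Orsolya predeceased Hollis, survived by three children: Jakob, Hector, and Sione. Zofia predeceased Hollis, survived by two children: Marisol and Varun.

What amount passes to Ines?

Ines receives 6,000.

The spouse counts as an additional share at the children's level, so there are 4 primary shares of 12,000. Flora takes one such share (12,000).
The children's combined portion (36,000) is divided into 3 shares of 12,000: Idris's 12,000 share passes to Idris's issue; Orsolya's 12,000 share passes to Orsolya's issue; Zofia's 12,000 share passes to Zofia's issue.
Idris's share (12,000) is divided into 2 shares of 6,000: Ines and Adaeze each take 6,000.
Orsolya's share (12,000) is divided into 3 shares of 4,000: Jakob, Hector, and Sione each take 4,000.
Zofia's share (12,000) is divided into 2 shares of 6,000: Marisol and Varun each take 6,000.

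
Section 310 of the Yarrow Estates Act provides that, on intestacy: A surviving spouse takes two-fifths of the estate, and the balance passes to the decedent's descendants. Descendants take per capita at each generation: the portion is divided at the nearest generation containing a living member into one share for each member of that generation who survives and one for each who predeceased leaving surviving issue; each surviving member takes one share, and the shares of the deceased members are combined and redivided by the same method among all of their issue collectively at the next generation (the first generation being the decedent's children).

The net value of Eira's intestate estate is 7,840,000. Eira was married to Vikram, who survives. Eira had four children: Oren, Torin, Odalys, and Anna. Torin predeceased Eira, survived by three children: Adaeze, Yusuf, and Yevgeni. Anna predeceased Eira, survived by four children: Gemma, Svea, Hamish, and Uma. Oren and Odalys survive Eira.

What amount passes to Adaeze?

Vikram takes two-fifths of 7,840,000 = 3,136,000. The remaining 4,704,000 passes to the descendants.
The descendants' portion (4,704,000) is divided at the children's generation into 4 shares of 1,176,000. Oren and Odalys each take 1,176,000. The 2 shares of the deceased (Torin and Anna) are combined into a pool of 2,352,000.
That pool (2,352,000) is divided at the grandchildren's generation equally among Adaeze, Yusuf, Yevgeni, Gemma, Svea, Hamish, and Uma: 336,000 each.

Adaeze receives 336,000.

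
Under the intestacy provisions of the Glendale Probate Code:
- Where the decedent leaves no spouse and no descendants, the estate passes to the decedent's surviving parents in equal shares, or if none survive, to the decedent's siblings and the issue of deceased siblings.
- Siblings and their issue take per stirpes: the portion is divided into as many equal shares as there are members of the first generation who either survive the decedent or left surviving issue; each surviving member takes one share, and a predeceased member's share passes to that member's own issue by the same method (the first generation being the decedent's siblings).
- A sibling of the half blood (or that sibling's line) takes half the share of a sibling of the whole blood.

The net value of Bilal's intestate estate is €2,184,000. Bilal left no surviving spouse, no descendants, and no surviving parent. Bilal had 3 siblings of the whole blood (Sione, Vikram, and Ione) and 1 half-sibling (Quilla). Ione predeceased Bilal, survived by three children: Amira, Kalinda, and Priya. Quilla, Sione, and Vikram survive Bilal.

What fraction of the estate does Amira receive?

Amira receives 2/21 of the estate.

The entire €2,184,000 passes to the siblings and their issue.
Counting each half-blood sibling's line as half a unit, there are 7/2 units in €2,184,000, so one unit is €624,000. Whole-blood lines (Sione, Vikram, and Ione) take €624,000 each; half-blood lines (Quilla) take €312,000 each.
Ione's share (€624,000) is divided into 3 shares of €208,000: Amira, Kalinda, and Priya each take €208,000.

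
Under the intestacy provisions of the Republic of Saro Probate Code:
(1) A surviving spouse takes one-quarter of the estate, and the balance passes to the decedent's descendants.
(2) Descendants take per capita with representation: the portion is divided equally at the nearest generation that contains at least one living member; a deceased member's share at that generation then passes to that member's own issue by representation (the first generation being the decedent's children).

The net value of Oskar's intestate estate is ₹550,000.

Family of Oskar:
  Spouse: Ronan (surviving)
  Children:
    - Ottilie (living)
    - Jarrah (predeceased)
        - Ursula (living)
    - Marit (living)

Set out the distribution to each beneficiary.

Ronan: ₹137,500; Ottilie: ₹137,500; Ursula: ₹137,500; Marit: ₹137,500

Ronan takes one-quarter of ₹550,000 = ₹137,500. The remaining ₹412,500 passes to the descendants.
The descendants' portion (₹412,500) is divided into 3 shares of ₹137,500: Ottilie and Marit each take ₹137,500; Jarrah's ₹137,500 share passes to Jarrah's issue.
Jarrah's share (₹137,500) passes entirely to Ursula.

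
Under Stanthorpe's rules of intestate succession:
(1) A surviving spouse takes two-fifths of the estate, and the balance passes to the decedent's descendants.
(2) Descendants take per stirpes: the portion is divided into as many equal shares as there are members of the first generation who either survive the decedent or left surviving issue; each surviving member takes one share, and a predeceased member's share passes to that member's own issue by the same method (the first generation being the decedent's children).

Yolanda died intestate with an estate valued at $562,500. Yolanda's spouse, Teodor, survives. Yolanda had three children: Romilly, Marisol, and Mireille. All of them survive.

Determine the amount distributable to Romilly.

Teodor takes two-fifths of $562,500 = $225,000. The remaining $337,500 passes to the descendants.
The descendants' portion ($337,500) is divided into 3 shares of $112,500: Romilly, Marisol, and Mireille each take $112,500.

Romilly receives $112,500.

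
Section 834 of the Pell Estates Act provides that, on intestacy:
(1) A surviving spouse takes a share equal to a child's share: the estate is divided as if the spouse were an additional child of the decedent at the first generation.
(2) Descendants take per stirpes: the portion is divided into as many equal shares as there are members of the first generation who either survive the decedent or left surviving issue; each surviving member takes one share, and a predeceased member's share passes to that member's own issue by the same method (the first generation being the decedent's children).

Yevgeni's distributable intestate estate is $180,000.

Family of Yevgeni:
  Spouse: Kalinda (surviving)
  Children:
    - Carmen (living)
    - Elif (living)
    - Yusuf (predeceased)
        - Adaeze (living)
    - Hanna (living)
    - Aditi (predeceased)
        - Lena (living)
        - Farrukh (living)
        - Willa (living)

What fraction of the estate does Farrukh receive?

The spouse counts as an additional share at the children's level, so there are 6 primary shares of $30,000. Kalinda takes one such share ($30,000).
The children's combined portion ($150,000) is divided into 5 shares of $30,000: Carmen, Elif, and Hanna each take $30,000; Yusuf's $30,000 share passes to Yusuf's issue; Aditi's $30,000 share passes to Aditi's issue.
Yusuf's share ($30,000) passes entirely to Adaeze.
Aditi's share ($30,000) is divided into 3 shares of $10,000: Lena, Farrukh, and Willa each take $10,000.

Farrukh receives 1/18 of the estate.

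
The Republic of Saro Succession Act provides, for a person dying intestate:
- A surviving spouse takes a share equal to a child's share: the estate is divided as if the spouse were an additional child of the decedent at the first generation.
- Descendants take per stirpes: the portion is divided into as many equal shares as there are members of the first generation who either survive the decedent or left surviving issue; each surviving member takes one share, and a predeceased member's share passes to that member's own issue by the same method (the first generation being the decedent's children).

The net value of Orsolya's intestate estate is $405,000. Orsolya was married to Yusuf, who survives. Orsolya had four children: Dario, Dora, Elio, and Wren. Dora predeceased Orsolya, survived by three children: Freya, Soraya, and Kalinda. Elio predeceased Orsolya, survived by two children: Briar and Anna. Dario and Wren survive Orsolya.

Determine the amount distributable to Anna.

Anna receives $40,500.

The spouse counts as an additional share at the children's level, so there are 5 primary shares of $81,000. Yusuf takes one such share ($81,000).
The children's combined portion ($324,000) is divided into 4 shares of $81,000: Dario and Wren each take $81,000; Dora's $81,000 share passes to Dora's issue; Elio's $81,000 share passes to Elio's issue.
Dora's share ($81,000) is divided into 3 shares of $27,000: Freya, Soraya, and Kalinda each take $27,000.
Elio's share ($81,000) is divided into 2 shares of $40,500: Briar and Anna each take $40,500.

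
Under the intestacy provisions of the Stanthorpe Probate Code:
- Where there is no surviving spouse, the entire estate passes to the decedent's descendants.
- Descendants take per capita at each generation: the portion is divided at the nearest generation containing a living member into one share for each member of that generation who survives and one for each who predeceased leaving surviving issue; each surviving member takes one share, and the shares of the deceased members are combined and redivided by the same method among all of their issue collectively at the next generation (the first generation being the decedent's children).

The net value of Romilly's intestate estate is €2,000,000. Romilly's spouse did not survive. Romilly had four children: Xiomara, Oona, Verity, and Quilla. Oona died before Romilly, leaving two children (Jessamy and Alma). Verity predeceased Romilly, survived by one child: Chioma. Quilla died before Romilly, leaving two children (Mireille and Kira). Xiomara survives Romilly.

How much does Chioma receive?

Chioma receives €300,000.

The entire €2,000,000 passes to the descendants.
That amount (€2,000,000) is divided at the children's generation into 4 shares of €500,000. Xiomara takes €500,000. The 3 shares of the deceased (Oona, Verity, and Quilla) are combined into a pool of €1,500,000.
That pool (€1,500,000) is divided at the grandchildren's generation equally among Jessamy, Alma, Chioma, Mireille, and Kira: €300,000 each.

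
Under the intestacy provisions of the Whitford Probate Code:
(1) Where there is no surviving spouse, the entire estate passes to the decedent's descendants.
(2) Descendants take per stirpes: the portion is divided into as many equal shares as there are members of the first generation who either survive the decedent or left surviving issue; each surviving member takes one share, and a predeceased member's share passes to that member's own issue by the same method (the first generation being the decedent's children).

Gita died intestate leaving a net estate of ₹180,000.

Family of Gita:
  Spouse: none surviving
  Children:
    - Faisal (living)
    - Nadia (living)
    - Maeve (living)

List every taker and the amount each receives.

Faisal: ₹60,000; Nadia: ₹60,000; Maeve: ₹60,000

The entire ₹180,000 passes to the descendants.
That amount (₹180,000) is divided into 3 shares of ₹60,000: Faisal, Nadia, and Maeve each take ₹60,000.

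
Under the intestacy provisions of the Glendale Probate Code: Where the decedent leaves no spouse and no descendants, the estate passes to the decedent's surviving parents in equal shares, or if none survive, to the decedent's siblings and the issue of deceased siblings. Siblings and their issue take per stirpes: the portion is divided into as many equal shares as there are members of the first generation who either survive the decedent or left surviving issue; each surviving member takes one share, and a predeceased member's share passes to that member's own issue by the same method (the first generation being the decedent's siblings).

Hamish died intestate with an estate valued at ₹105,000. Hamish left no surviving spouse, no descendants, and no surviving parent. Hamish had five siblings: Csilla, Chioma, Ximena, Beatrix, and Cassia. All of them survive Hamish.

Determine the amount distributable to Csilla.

The entire ₹105,000 passes to the siblings and their issue.
That amount (₹105,000) is divided into 5 shares of ₹21,000: Csilla, Chioma, Ximena, Beatrix, and Cassia each take ₹21,000.

Csilla receives ₹21,000.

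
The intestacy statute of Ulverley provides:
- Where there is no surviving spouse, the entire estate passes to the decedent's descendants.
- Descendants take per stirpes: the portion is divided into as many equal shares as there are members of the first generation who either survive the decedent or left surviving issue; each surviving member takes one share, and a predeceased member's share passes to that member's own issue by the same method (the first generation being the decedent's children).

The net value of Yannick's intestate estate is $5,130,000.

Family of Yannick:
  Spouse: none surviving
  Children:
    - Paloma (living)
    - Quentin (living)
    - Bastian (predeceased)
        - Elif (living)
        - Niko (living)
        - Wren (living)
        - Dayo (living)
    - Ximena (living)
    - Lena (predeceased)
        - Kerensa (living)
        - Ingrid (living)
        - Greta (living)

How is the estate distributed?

Paloma: $1,026,000; Quentin: $1,026,000; Elif: $256,500; Niko: $256,500; Wren: $256,500; Dayo: $256,500; Ximena: $1,026,000; Kerensa: $342,000; Ingrid: $342,000; Greta: $342,000

The entire $5,130,000 passes to the descendants.
That amount ($5,130,000) is divided into 5 shares of $1,026,000: Paloma, Quentin, and Ximena each take $1,026,000; Bastian's $1,026,000 share passes to Bastian's issue; Lena's $1,026,000 share passes to Lena's issue.
Bastian's share ($1,026,000) is divided into 4 shares of $256,500: Elif, Niko, Wren, and Dayo each take $256,500.
Lena's share ($1,026,000) is divided into 3 shares of $342,000: Kerensa, Ingrid, and Greta each take $342,000.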